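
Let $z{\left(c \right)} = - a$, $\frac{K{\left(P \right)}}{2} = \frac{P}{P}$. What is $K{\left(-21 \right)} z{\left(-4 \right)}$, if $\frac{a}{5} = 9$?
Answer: $-90$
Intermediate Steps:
$K{\left(P \right)} = 2$ ($K{\left(P \right)} = 2 \frac{P}{P} = 2 \cdot 1 = 2$)
$a = 45$ ($a = 5 \cdot 9 = 45$)
$z{\left(c \right)} = -45$ ($z{\left(c \right)} = \left(-1\right) 45 = -45$)
$K{\left(-21 \right)} z{\left(-4 \right)} = 2 \left(-45\right) = -90$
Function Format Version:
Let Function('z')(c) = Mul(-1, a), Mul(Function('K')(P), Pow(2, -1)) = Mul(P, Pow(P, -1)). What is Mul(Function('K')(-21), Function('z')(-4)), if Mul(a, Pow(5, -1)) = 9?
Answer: -90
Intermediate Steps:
Function('K')(P) = 2 (Function('K')(P) = Mul(2, Mul(P, Pow(P, -1))) = Mul(2, 1) = 2)
a = 45 (a = Mul(5, 9) = 45)
Function('z')(c) = -45 (Function('z')(c) = Mul(-1, 45) = -45)
Mul(Function('K')(-21), Function('z')(-4)) = Mul(2, -45) = -90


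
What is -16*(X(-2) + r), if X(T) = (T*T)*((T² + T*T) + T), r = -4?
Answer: -320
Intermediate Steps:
X(T) = T²*(T + 2*T²) (X(T) = T²*((T² + T²) + T) = T²*(2*T² + T) = T²*(T + 2*T²))
-16*(X(-2) + r) = -16*((-2)³*(1 + 2*(-2)) - 4) = -16*(-8*(1 - 4) - 4) = -16*(-8*(-3) - 4) = -16*(24 - 4) = -16*20 = -320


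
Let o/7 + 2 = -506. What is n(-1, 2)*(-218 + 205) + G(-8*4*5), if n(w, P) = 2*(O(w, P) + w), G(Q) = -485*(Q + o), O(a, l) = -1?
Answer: 1802312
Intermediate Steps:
o = -3556 (o = -14 + 7*(-506) = -14 - 3542 = -3556)
G(Q) = 1724660 - 485*Q (G(Q) = -485*(Q - 3556) = -485*(-3556 + Q) = 1724660 - 485*Q)
n(w, P) = -2 + 2*w (n(w, P) = 2*(-1 + w) = -2 + 2*w)
n(-1, 2)*(-218 + 205) + G(-8*4*5) = (-2 + 2*(-1))*(-218 + 205) + (1724660 - 485*(-8*4)*5) = (-2 - 2)*(-13) + (1724660 - (-15520)*5) = -4*(-13) + (1724660 - 485*(-160)) = 52 + (1724660 + 77600) = 52 + 1802260 = 1802312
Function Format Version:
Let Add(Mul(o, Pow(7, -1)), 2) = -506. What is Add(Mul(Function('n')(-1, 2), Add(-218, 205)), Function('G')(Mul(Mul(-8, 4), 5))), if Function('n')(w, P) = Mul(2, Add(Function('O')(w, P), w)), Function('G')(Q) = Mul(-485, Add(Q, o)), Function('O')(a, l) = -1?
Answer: 1802312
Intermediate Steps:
o = -3556 (o = Add(-14, Mul(7, -506)) = Add(-14, -3542) = -3556)
Function('G')(Q) = Add(1724660, Mul(-485, Q)) (Function('G')(Q) = Mul(-485, Add(Q, -3556)) = Mul(-485, Add(-3556, Q)) = Add(1724660, Mul(-485, Q)))
Function('n')(w, P) = Add(-2, Mul(2, w)) (Function('n')(w, P) = Mul(2, Add(-1, w)) = Add(-2, Mul(2, w)))
Add(Mul(Function('n')(-1, 2), Add(-218, 205)), Function('G')(Mul(Mul(-8, 4), 5))) = Add(Mul(Add(-2, Mul(2, -1)), Add(-218, 205)), Add(1724660, Mul(-485, Mul(Mul(-8, 4), 5)))) = Add(Mul(Add(-2, -2), -13), Add(1724660, Mul(-485, Mul(-32, 5)))) = Add(Mul(-4, -13), Add(1724660, Mul(-485, -160))) = Add(52, Add(1724660, 77600)) = Add(52, 1802260) = 1802312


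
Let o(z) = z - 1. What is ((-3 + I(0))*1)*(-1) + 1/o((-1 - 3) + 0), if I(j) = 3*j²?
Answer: 14/5 ≈ 2.8000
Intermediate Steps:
o(z) = -1 + z
((-3 + I(0))*1)*(-1) + 1/o((-1 - 3) + 0) = ((-3 + 3*0²)*1)*(-1) + 1/(-1 + ((-1 - 3) + 0)) = ((-3 + 3*0)*1)*(-1) + 1/(-1 + (-4 + 0)) = ((-3 + 0)*1)*(-1) + 1/(-1 - 4) = -3*1*(-1) + 1/(-5) = -3*(-1) - ⅕ = 3 - ⅕ = 14/5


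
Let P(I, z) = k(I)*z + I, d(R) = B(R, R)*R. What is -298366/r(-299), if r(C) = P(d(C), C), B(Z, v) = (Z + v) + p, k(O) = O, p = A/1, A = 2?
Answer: 149183/26552396 ≈ 0.0056184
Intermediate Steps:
p = 2 (p = 2/1 = 2*1 = 2)
B(Z, v) = 2 + Z + v (B(Z, v) = (Z + v) + 2 = 2 + Z + v)
d(R) = R*(2 + 2*R) (d(R) = (2 + R + R)*R = (2 + 2*R)*R = R*(2 + 2*R))
P(I, z) = I + I*z (P(I, z) = I*z + I = I + I*z)
r(C) = 2*C*(1 + C)² (r(C) = (2*C*(1 + C))*(1 + C) = 2*C*(1 + C)²)
-298366/r(-299) = -298366*(-1/(598*(1 - 299)²)) = -298366/(2*(-299)*(-298)²) = -298366/(2*(-299)*88804) = -298366/(-53104792) = -298366*(-1/53104792) = 149183/26552396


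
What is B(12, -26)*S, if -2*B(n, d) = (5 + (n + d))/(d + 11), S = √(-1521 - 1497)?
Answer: -3*I*√3018/10 ≈ -16.481*I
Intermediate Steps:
S = I*√3018 (S = √(-3018) = I*√3018 ≈ 54.936*I)
B(n, d) = -(5 + d + n)/(2*(11 + d)) (B(n, d) = -(5 + (n + d))/(2*(d + 11)) = -(5 + (d + n))/(2*(11 + d)) = -(5 + d + n)/(2*(11 + d)))
B(12, -26)*S = ((-5 - 1*(-26) - 1*12)/(2*(11 - 26)))*(I*√3018) = ((½)*(-5 + 26 - 12)/(-15))*(I*√3018) = ((½)*(-1/15)*9)*(I*√3018) = -3*I*√3018/10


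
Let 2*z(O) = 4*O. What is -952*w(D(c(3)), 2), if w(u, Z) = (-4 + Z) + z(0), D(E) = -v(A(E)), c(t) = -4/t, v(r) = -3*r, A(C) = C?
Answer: 1904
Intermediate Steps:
z(O) = 2*O (z(O) = (4*O)/2 = 2*O)
D(E) = 3*E (D(E) = -(-3)*E = 3*E)
w(u, Z) = -4 + Z (w(u, Z) = (-4 + Z) + 2*0 = (-4 + Z) + 0 = -4 + Z)
-952*w(D(c(3)), 2) = -952*(-4 + 2) = -952*(-2) = 1904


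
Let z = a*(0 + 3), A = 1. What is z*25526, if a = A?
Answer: 76578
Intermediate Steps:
a = 1
z = 3 (z = 1*(0 + 3) = 1*3 = 3)
z*25526 = 3*25526 = 76578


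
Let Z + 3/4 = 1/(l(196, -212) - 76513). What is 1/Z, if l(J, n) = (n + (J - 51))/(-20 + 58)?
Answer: -11630244/8722835 ≈ -1.3333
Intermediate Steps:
l(J, n) = -51/38 + J/38 + n/38 (l(J, n) = (n + (-51 + J))/38 = (-51 + J + n)*(1/38) = -51/38 + J/38 + n/38)
Z = -8722835/11630244 (Z = -¾ + 1/((-51/38 + (1/38)*196 + (1/38)*(-212)) - 76513) = -¾ + 1/((-51/38 + 98/19 - 106/19) - 76513) = -¾ + 1/(-67/38 - 76513) = -¾ + 1/(-2907561/38) = -¾ - 38/2907561 = -8722835/11630244 ≈ -0.75001)
1/Z = 1/(-8722835/11630244) = -11630244/8722835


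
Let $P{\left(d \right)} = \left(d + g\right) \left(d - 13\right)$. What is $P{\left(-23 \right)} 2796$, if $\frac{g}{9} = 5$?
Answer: $-2214432$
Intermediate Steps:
$g = 45$ ($g = 9 \cdot 5 = 45$)
$P{\left(d \right)} = \left(-13 + d\right) \left(45 + d\right)$ ($P{\left(d \right)} = \left(d + 45\right) \left(d - 13\right) = \left(45 + d\right) \left(-13 + d\right) = \left(-13 + d\right) \left(45 + d\right)$)
$P{\left(-23 \right)} 2796 = \left(-585 + \left(-23\right)^{2} + 32 \left(-23\right)\right) 2796 = \left(-585 + 529 - 736\right) 2796 = \left(-792\right) 2796 = -2214432$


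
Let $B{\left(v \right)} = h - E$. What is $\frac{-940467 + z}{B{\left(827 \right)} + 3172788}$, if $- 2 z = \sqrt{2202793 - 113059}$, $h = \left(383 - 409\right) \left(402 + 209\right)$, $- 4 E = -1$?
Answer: $- \frac{3761868}{12627607} - \frac{2 \sqrt{2089734}}{12627607} \approx -0.29814$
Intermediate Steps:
$E = \frac{1}{4}$ ($E = \left(- \frac{1}{4}\right) \left(-1\right) = \frac{1}{4} \approx 0.25$)
$h = -15886$ ($h = \left(-26\right) 611 = -15886$)
$z = - \frac{\sqrt{2089734}}{2}$ ($z = - \frac{\sqrt{2202793 - 113059}}{2} = - \frac{\sqrt{2089734}}{2} \approx -722.8$)
$B{\left(v \right)} = - \frac{63545}{4}$ ($B{\left(v \right)} = -15886 - \frac{1}{4} = - \frac{63545}{4}$)
$\frac{-940467 + z}{B{\left(827 \right)} + 3172788} = \frac{-940467 - \frac{\sqrt{2089734}}{2}}{- \frac{63545}{4} + 3172788} = \frac{-940467 - \frac{\sqrt{2089734}}{2}}{\frac{12627607}{4}} = \left(-940467 - \frac{\sqrt{2089734}}{2}\right) \frac{4}{12627607} = - \frac{3761868}{12627607} - \frac{2 \sqrt{2089734}}{12627607}$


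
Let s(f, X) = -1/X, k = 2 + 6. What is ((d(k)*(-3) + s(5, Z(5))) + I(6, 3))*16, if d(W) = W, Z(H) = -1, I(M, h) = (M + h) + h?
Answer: -176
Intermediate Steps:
I(M, h) = M + 2*h
k = 8
((d(k)*(-3) + s(5, Z(5))) + I(6, 3))*16 = ((8*(-3) - 1/(-1)) + (6 + 2*3))*16 = ((-24 - 1*(-1)) + (6 + 6))*16 = ((-24 + 1) + 12)*16 = (-23 + 12)*16 = -11*16 = -176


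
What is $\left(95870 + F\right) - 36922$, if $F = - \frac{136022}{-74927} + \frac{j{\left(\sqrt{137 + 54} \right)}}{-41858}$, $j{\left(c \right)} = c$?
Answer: $\frac{4416932818}{74927} - \frac{\sqrt{191}}{41858} \approx 58950.0$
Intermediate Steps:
$F = \frac{136022}{74927} - \frac{\sqrt{191}}{41858}$ ($F = - \frac{136022}{-74927} + \frac{\sqrt{137 + 54}}{-41858} = \left(-136022\right) \left(- \frac{1}{74927}\right) + \sqrt{191} \left(- \frac{1}{41858}\right) = \frac{136022}{74927} - \frac{\sqrt{191}}{41858} \approx 1.8151$)
$\left(95870 + F\right) - 36922 = \left(95870 + \left(\frac{136022}{74927} - \frac{\sqrt{191}}{41858}\right)\right) - 36922 = \left(\frac{7183387512}{74927} - \frac{\sqrt{191}}{41858}\right) - 36922 = \frac{4416932818}{74927} - \frac{\sqrt{191}}{41858}$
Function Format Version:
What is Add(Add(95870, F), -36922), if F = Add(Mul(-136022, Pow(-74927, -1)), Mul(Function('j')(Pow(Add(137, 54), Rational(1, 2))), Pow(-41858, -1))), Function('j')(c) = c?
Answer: Add(Rational(4416932818, 74927), Mul(Rational(-1, 41858), Pow(191, Rational(1, 2)))) ≈ 58950.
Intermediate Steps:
F = Add(Rational(136022, 74927), Mul(Rational(-1, 41858), Pow(191, Rational(1, 2)))) (F = Add(Mul(-136022, Pow(-74927, -1)), Mul(Pow(Add(137, 54), Rational(1, 2)), Pow(-41858, -1))) = Add(Mul(-136022, Rational(-1, 74927)), Mul(Pow(191, Rational(1, 2)), Rational(-1, 41858))) = Add(Rational(136022, 74927), Mul(Rational(-1, 41858), Pow(191, Rational(1, 2)))) ≈ 1.8151)
Add(Add(95870, F), -36922) = Add(Add(95870, Add(Rational(136022, 74927), Mul(Rational(-1, 41858), Pow(191, Rational(1, 2))))), -36922) = Add(Add(Rational(7183387512, 74927), Mul(Rational(-1, 41858), Pow(191, Rational(1, 2)))), -36922) = Add(Rational(4416932818, 74927), Mul(Rational(-1, 41858), Pow(191, Rational(1, 2))))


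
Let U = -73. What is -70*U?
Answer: 5110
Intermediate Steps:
-70*U = -70*(-73) = 5110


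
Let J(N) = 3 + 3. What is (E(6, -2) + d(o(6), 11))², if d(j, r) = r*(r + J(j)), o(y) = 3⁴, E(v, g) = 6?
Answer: 37249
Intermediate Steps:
J(N) = 6
o(y) = 81
d(j, r) = r*(6 + r) (d(j, r) = r*(r + 6) = r*(6 + r))
(E(6, -2) + d(o(6), 11))² = (6 + 11*(6 + 11))² = (6 + 11*17)² = (6 + 187)² = 193² = 37249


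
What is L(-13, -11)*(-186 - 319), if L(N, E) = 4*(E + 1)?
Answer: 20200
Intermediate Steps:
L(N, E) = 4 + 4*E (L(N, E) = 4*(1 + E) = 4 + 4*E)
L(-13, -11)*(-186 - 319) = (4 + 4*(-11))*(-186 - 319) = (4 - 44)*(-505) = -40*(-505) = 20200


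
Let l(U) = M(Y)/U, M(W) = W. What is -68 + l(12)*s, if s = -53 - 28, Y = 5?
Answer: -407/4 ≈ -101.75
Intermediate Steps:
s = -81
l(U) = 5/U
-68 + l(12)*s = -68 + (5/12)*(-81) = -68 - 135/4 = -407/4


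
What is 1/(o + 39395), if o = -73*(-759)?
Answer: 1/94802 ≈ 1.0548e-5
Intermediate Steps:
o = 55407
1/(o + 39395) = 1/(55407 + 39395) = 1/94802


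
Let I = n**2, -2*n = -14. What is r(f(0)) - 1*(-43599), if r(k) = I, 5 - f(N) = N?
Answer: 43648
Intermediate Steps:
n = 7 (n = -1/2*(-14) = 7)
f(N) = 5 - N
I = 49 (I = 7**2 = 49)
r(k) = 49
r(f(0)) - 1*(-43599) = 49 - 1*(-43599) = 49 + 43599 = 43648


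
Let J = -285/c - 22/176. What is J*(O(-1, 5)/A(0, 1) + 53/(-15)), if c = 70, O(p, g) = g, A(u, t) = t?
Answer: -517/84 ≈ -6.1548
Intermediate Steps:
J = -235/56 (J = -285/70 - 22/176 = -285*1/70 - 22*1/176 = -57/14 - 1/8 = -235/56 ≈ -4.1964)
J*(O(-1, 5)/A(0, 1) + 53/(-15)) = -235*(5/1 + 53/(-15))/56 = -235*(5*1 + 53*(-1/15))/56 = -235*(5 - 53/15)/56 = -235/56*22/15 = -517/84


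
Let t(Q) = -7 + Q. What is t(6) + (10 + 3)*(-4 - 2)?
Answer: -79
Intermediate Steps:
t(6) + (10 + 3)*(-4 - 2) = (-7 + 6) + (10 + 3)*(-4 - 2) = -1 + 13*(-6) = -1 - 78 = -79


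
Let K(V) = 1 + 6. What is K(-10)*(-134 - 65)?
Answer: -1393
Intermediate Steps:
K(V) = 7
K(-10)*(-134 - 65) = 7*(-134 - 65) = 7*(-199) = -1393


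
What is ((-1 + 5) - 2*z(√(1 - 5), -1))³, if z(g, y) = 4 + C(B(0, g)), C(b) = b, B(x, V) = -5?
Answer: 216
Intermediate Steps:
z(g, y) = -1 (z(g, y) = 4 - 5 = -1)
((-1 + 5) - 2*z(√(1 - 5), -1))³ = ((-1 + 5) - 2*(-1))³ = (4 + 2)³ = 6³ = 216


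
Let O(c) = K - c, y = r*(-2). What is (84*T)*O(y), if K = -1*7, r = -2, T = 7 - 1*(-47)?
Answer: -49896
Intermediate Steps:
T = 54 (T = 7 + 47 = 54)
K = -7
y = 4 (y = -2*(-2) = 4)
O(c) = -7 - c
(84*T)*O(y) = (84*54)*(-7 - 1*4) = 4536*(-7 - 4) = 4536*(-11) = -49896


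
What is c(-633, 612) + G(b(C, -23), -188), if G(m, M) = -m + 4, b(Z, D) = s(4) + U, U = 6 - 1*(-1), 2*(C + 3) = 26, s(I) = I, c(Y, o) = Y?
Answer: -640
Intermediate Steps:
C = 10 (C = -3 + (½)*26 = -3 + 13 = 10)
U = 7 (U = 6 + 1 = 7)
b(Z, D) = 11 (b(Z, D) = 4 + 7 = 11)
G(m, M) = 4 - m
c(-633, 612) + G(b(C, -23), -188) = -633 + (4 - 1*11) = -633 + (4 - 11) = -633 - 7 = -640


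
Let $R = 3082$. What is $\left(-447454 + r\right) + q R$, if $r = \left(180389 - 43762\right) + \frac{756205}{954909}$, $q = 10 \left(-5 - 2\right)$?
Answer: $- \frac{502822811198}{954909} \approx -5.2657 \cdot 10^{5}$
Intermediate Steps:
$q = -70$ ($q = 10 \left(-7\right) = -70$)
$r = \frac{130467108148}{954909}$ ($r = 136627 + 756205 \cdot \frac{1}{954909} = 136627 + \frac{756205}{954909} = \frac{130467108148}{954909} \approx 1.3663 \cdot 10^{5}$)
$\left(-447454 + r\right) + q R = \left(-447454 + \frac{130467108148}{954909}\right) - 215740 = - \frac{296810743538}{954909} - 215740 = - \frac{502822811198}{954909}$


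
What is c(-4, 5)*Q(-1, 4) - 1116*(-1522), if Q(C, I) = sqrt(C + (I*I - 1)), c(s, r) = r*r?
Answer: 1698552 + 25*sqrt(14) ≈ 1.6986e+6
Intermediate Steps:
c(s, r) = r**2
Q(C, I) = sqrt(-1 + C + I**2) (Q(C, I) = sqrt(C + (I**2 - 1)) = sqrt(C + (-1 + I**2)) = sqrt(-1 + C + I**2))
c(-4, 5)*Q(-1, 4) - 1116*(-1522) = 5**2*sqrt(-1 - 1 + 4**2) - 1116*(-1522) = 25*sqrt(-1 - 1 + 16) + 1698552 = 25*sqrt(14) + 1698552 = 1698552 + 25*sqrt(14)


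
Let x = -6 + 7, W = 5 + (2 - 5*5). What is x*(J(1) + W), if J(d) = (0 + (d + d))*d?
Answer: -16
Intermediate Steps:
W = -18 (W = 5 + (2 - 25) = 5 - 23 = -18)
J(d) = 2*d**2 (J(d) = (0 + 2*d)*d = (2*d)*d = 2*d**2)
x = 1
x*(J(1) + W) = 1*(2*1**2 - 18) = 1*(2*1 - 18) = 1*(2 - 18) = 1*(-16) = -16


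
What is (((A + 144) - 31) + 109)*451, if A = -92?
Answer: 58630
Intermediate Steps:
(((A + 144) - 31) + 109)*451 = (((-92 + 144) - 31) + 109)*451 = ((52 - 31) + 109)*451 = (21 + 109)*451 = 130*451 = 58630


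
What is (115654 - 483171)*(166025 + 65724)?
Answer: -85171697233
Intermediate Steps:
(115654 - 483171)*(166025 + 65724) = -367517*231749 = -85171697233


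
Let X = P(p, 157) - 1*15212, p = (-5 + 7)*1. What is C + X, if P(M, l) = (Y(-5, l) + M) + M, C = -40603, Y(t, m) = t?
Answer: -55816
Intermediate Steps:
p = 2 (p = 2*1 = 2)
P(M, l) = -5 + 2*M (P(M, l) = (-5 + M) + M = -5 + 2*M)
X = -15213 (X = (-5 + 2*2) - 1*15212 = (-5 + 4) - 15212 = -1 - 15212 = -15213)
C + X = -40603 - 15213 = -55816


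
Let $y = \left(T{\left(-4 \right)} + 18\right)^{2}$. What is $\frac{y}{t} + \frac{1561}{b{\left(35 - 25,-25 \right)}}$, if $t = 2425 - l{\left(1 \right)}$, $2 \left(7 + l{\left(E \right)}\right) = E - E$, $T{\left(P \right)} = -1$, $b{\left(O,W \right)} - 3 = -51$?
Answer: $- \frac{236405}{7296} \approx -32.402$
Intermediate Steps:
$b{\left(O,W \right)} = -48$ ($b{\left(O,W \right)} = 3 - 51 = -48$)
$y = 289$ ($y = \left(-1 + 18\right)^{2} = 17^{2} = 289$)
$l{\left(E \right)} = -7$ ($l{\left(E \right)} = -7 + \frac{E - E}{2} = -7 + \frac{1}{2} \cdot 0 = -7 + 0 = -7$)
$t = 2432$ ($t = 2425 - -7 = 2425 + 7 = 2432$)
$\frac{y}{t} + \frac{1561}{b{\left(35 - 25,-25 \right)}} = \frac{289}{2432} + \frac{1561}{-48} = 289 \cdot \frac{1}{2432} + 1561 \left(- \frac{1}{48}\right) = \frac{289}{2432} - \frac{1561}{48} = - \frac{236405}{7296}$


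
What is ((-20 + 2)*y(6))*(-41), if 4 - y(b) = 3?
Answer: 738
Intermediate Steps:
y(b) = 1 (y(b) = 4 - 1*3 = 4 - 3 = 1)
((-20 + 2)*y(6))*(-41) = ((-20 + 2)*1)*(-41) = -18*1*(-41) = -18*(-41) = 738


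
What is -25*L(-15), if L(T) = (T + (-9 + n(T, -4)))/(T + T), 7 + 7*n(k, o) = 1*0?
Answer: -125/6 ≈ -20.833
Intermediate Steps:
n(k, o) = -1 (n(k, o) = -1 + (1*0)/7 = -1 + (1/7)*0 = -1 + 0 = -1)
L(T) = (-10 + T)/(2*T) (L(T) = (T + (-9 - 1))/(T + T) = (T - 10)/((2*T)) = (-10 + T)*(1/(2*T)) = (-10 + T)/(2*T))
-25*L(-15) = -25*(-10 - 15)/(2*(-15)) = -25*(-1)*(-25)/(2*15) = -25*5/6 = -125/6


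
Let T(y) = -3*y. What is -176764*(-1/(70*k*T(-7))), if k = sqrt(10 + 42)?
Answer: 6313*sqrt(13)/1365 ≈ 16.675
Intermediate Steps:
k = 2*sqrt(13) (k = sqrt(52) = 2*sqrt(13) ≈ 7.2111)
-176764*(-1/(70*k*T(-7))) = -176764*(-sqrt(13)/38220) = -(-6313)*sqrt(13)/1365 = 6313*sqrt(13)/1365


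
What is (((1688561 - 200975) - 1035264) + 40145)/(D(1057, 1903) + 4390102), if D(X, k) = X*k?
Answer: 492467/6401573 ≈ 0.076929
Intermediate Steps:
(((1688561 - 200975) - 1035264) + 40145)/(D(1057, 1903) + 4390102) = (((1688561 - 200975) - 1035264) + 40145)/(1057*1903 + 4390102) = ((1487586 - 1035264) + 40145)/(2011471 + 4390102) = (452322 + 40145)/6401573 = 492467*(1/6401573) = 492467/6401573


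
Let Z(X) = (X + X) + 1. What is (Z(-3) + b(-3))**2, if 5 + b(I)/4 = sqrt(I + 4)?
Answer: 441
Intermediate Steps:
b(I) = -20 + 4*sqrt(4 + I) (b(I) = -20 + 4*sqrt(I + 4) = -20 + 4*sqrt(4 + I))
Z(X) = 1 + 2*X (Z(X) = 2*X + 1 = 1 + 2*X)
(Z(-3) + b(-3))**2 = ((1 + 2*(-3)) + (-20 + 4*sqrt(4 - 3)))**2 = ((1 - 6) + (-20 + 4*sqrt(1)))**2 = (-5 + (-20 + 4*1))**2 = (-5 + (-20 + 4))**2 = (-5 - 16)**2 = (-21)**2 = 441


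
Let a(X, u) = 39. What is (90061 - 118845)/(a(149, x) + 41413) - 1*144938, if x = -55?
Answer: -1501999690/10363 ≈ -1.4494e+5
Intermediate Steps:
(90061 - 118845)/(a(149, x) + 41413) - 1*144938 = (90061 - 118845)/(39 + 41413) - 1*144938 = -28784/41452 - 144938 = -28784*1/41452 - 144938 = -7196/10363 - 144938 = -1501999690/10363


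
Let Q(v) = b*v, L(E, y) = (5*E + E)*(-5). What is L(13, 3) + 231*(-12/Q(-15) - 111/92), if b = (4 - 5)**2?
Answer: -222597/460 ≈ -483.91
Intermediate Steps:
L(E, y) = -30*E (L(E, y) = (6*E)*(-5) = -30*E)
b = 1 (b = (-1)**2 = 1)
Q(v) = v (Q(v) = 1*v = v)
L(13, 3) + 231*(-12/Q(-15) - 111/92) = -30*13 + 231*(-12/(-15) - 111/92) = -390 + 231*(-12*(-1/15) - 111*1/92) = -390 + 231*(4/5 - 111/92) = -390 + 231*(-187/460) = -390 - 43197/460 = -222597/460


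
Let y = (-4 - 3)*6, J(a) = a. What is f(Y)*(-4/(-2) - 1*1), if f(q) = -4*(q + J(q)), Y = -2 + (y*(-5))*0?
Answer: 16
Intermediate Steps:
y = -42 (y = -7*6 = -42)
Y = -2 (Y = -2 - 42*(-5)*0 = -2 + 210*0 = -2 + 0 = -2)
f(q) = -8*q (f(q) = -4*(q + q) = -8*q)
f(Y)*(-4/(-2) - 1*1) = (-8*(-2))*(-4/(-2) - 1*1) = 16*(-4*(-1/2) - 1) = 16*(2 - 1) = 16*1 = 16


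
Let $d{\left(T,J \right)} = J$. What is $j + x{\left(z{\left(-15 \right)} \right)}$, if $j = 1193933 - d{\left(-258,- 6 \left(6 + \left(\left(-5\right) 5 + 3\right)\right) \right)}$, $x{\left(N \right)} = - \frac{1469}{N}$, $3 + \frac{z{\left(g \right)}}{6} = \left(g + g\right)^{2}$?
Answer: $\frac{494248405}{414} \approx 1.1938 \cdot 10^{6}$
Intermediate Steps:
$z{\left(g \right)} = -18 + 24 g^{2}$ ($z{\left(g \right)} = -18 + 6 \left(g + g\right)^{2} = -18 + 6 \left(2 g\right)^{2} = -18 + 6 \cdot 4 g^{2} = -18 + 24 g^{2}$)
$j = 1193837$ ($j = 1193933 - - 6 \left(6 + \left(\left(-5\right) 5 + 3\right)\right) = 1193933 - - 6 \left(6 + \left(-25 + 3\right)\right) = 1193933 - - 6 \left(6 - 22\right) = 1193933 - \left(-6\right) \left(-16\right) = 1193933 - 96 = 1193837$)
$j + x{\left(z{\left(-15 \right)} \right)} = 1193837 - \frac{1469}{-18 + 24 \left(-15\right)^{2}} = 1193837 - \frac{1469}{-18 + 24 \cdot 225} = 1193837 - \frac{1469}{-18 + 5400} = 1193837 - \frac{1469}{5382} = 1193837 - \frac{113}{414} = \frac{494248405}{414}$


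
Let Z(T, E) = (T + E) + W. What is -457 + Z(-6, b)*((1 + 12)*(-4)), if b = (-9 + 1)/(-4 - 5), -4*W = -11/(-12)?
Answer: -6455/36 ≈ -179.31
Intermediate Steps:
W = -11/48 (W = -(-11)/(4*(-12)) = -(-11)*(-1)/(4*12) = -1/4*11/12 = -11/48 ≈ -0.22917)
b = 8/9 (b = -8/(-9) = -8*(-1/9) = 8/9 ≈ 0.88889)
Z(T, E) = -11/48 + E + T (Z(T, E) = (T + E) - 11/48 = (E + T) - 11/48 = -11/48 + E + T)
-457 + Z(-6, b)*((1 + 12)*(-4)) = -457 + (-11/48 + 8/9 - 6)*((1 + 12)*(-4)) = -457 - 9997*(-4)/144 = -457 - 769/144*(-52) = -457 + 9997/36 = -6455/36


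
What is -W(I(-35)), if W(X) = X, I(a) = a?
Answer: 35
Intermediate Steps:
-W(I(-35)) = -1*(-35) = 35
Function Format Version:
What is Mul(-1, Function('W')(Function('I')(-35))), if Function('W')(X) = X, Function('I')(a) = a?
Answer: 35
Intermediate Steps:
Mul(-1, Function('W')(Function('I')(-35))) = Mul(-1, -35) = 35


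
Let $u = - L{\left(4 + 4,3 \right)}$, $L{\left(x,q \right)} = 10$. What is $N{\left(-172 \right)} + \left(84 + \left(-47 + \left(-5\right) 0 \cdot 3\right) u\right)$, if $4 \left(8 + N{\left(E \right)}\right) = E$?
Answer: $503$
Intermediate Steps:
$N{\left(E \right)} = -8 + \frac{E}{4}$
$u = -10$ ($u = \left(-1\right) 10 = -10$)
$N{\left(-172 \right)} + \left(84 + \left(-47 + \left(-5\right) 0 \cdot 3\right) u\right) = \left(-8 + \frac{1}{4} \left(-172\right)\right) + \left(84 + \left(-47 + \left(-5\right) 0 \cdot 3\right) \left(-10\right)\right) = \left(-8 - 43\right) + \left(84 + \left(-47 + 0 \cdot 3\right) \left(-10\right)\right) = -51 + \left(84 + \left(-47 + 0\right) \left(-10\right)\right) = -51 + \left(84 - -470\right) = -51 + \left(84 + 470\right) = -51 + 554 = 503$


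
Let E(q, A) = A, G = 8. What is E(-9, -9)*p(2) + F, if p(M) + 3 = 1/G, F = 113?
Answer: 1111/8 ≈ 138.88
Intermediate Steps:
p(M) = -23/8 (p(M) = -3 + 1/8 = -3 + ⅛ = -23/8)
E(-9, -9)*p(2) + F = -9*(-23/8) + 113 = 207/8 + 113 = 1111/8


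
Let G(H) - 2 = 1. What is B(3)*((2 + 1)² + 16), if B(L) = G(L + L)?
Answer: 75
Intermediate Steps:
G(H) = 3 (G(H) = 2 + 1 = 3)
B(L) = 3
B(3)*((2 + 1)² + 16) = 3*((2 + 1)² + 16) = 3*(3² + 16) = 3*(9 + 16) = 3*25 = 75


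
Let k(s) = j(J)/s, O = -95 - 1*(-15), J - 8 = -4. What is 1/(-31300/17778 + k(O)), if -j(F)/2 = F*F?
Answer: -44445/60472 ≈ -0.73497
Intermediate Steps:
J = 4 (J = 8 - 4 = 4)
j(F) = -2*F² (j(F) = -2*F*F = -2*F²)
O = -80 (O = -95 + 15 = -80)
k(s) = -32/s (k(s) = (-2*4²)/s = (-2*16)/s = -32/s)
1/(-31300/17778 + k(O)) = 1/(-31300/17778 - 32/(-80)) = 1/(-31300*1/17778 - 32*(-1/80)) = 1/(-15650/8889 + ⅖) = 1/(-60472/44445) = -44445/60472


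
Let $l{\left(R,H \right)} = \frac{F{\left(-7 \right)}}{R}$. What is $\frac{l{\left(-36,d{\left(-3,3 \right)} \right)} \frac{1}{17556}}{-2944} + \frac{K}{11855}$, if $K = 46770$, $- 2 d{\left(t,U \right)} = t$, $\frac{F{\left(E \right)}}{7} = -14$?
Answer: $\frac{1243183400747}{315115232256} \approx 3.9452$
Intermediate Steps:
$F{\left(E \right)} = -98$ ($F{\left(E \right)} = 7 \left(-14\right) = -98$)
$d{\left(t,U \right)} = - \frac{t}{2}$
$l{\left(R,H \right)} = - \frac{98}{R}$
$\frac{l{\left(-36,d{\left(-3,3 \right)} \right)} \frac{1}{17556}}{-2944} + \frac{K}{11855} = \frac{- \frac{98}{-36} \cdot \frac{1}{17556}}{-2944} + \frac{46770}{11855} = \left(-98\right) \left(- \frac{1}{36}\right) \frac{1}{17556} \left(- \frac{1}{2944}\right) + 46770 \cdot \frac{1}{11855} = \frac{49}{18} \cdot \frac{1}{17556} \left(- \frac{1}{2944}\right) + \frac{9354}{2371} = \frac{7}{45144} \left(- \frac{1}{2944}\right) + \frac{9354}{2371} = - \frac{7}{132903936} + \frac{9354}{2371} = \frac{1243183400747}{315115232256}$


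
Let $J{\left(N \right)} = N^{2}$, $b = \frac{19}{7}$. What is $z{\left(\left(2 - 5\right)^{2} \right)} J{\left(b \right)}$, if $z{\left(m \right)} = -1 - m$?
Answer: $- \frac{3610}{49} \approx -73.673$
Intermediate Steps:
$b = \frac{19}{7}$ ($b = 19 \cdot \frac{1}{7} = \frac{19}{7} \approx 2.7143$)
$z{\left(\left(2 - 5\right)^{2} \right)} J{\left(b \right)} = \left(-1 - \left(2 - 5\right)^{2}\right) \left(\frac{19}{7}\right)^{2} = \left(-1 - \left(-3\right)^{2}\right) \frac{361}{49} = \left(-1 - 9\right) \frac{361}{49} = \left(-10\right) \frac{361}{49} = - \frac{3610}{49}$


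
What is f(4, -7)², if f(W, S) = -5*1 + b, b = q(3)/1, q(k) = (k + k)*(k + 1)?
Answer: 361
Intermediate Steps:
q(k) = 2*k*(1 + k) (q(k) = (2*k)*(1 + k) = 2*k*(1 + k))
b = 24 (b = (2*3*(1 + 3))/1 = (2*3*4)*1 = 24*1 = 24)
f(W, S) = 19 (f(W, S) = -5*1 + 24 = -5 + 24 = 19)
f(4, -7)² = 19² = 361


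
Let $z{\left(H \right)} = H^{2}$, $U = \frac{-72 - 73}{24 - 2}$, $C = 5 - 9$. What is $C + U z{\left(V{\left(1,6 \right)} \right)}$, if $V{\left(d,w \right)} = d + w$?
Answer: $- \frac{7193}{22} \approx -326.95$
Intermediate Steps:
$C = -4$ ($C = 5 - 9 = -4$)
$U = - \frac{145}{22} \approx -6.5909$
$C + U z{\left(V{\left(1,6 \right)} \right)} = -4 - \frac{145 \left(1 + 6\right)^{2}}{22} = -4 - \frac{145 \cdot 7^{2}}{22} = -4 - \frac{7105}{22} = - \frac{7193}{22}$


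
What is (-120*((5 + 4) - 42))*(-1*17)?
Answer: -67320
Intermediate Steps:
(-120*((5 + 4) - 42))*(-1*17) = -120*(9 - 42)*(-17) = -120*(-33)*(-17) = 3960*(-17) = -67320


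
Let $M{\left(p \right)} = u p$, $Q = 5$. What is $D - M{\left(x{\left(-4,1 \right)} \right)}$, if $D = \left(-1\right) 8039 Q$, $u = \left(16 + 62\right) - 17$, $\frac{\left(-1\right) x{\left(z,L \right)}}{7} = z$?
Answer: $-41903$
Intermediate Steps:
$x{\left(z,L \right)} = - 7 z$
$u = 61$ ($u = 78 - 17 = 61$)
$M{\left(p \right)} = 61 p$
$D = -40195$ ($D = \left(-1\right) 8039 \cdot 5 = \left(-8039\right) 5 = -40195$)
$D - M{\left(x{\left(-4,1 \right)} \right)} = -40195 - 61 \left(\left(-7\right) \left(-4\right)\right) = -40195 - 61 \cdot 28 = -40195 - 1708 = -41903$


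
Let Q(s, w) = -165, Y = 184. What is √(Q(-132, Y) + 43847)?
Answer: √43682 ≈ 209.00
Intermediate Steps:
√(Q(-132, Y) + 43847) = √(-165 + 43847) = √43682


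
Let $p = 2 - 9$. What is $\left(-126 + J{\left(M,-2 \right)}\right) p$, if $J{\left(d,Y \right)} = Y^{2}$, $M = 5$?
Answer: $854$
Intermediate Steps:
$p = -7$ ($p = 2 - 9 = -7$)
$\left(-126 + J{\left(M,-2 \right)}\right) p = \left(-126 + \left(-2\right)^{2}\right) \left(-7\right) = \left(-126 + 4\right) \left(-7\right) = \left(-122\right) \left(-7\right) = 854$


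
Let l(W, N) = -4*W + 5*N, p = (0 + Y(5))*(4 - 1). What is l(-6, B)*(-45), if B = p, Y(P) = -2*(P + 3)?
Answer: 9720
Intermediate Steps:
Y(P) = -6 - 2*P (Y(P) = -2*(3 + P) = -6 - 2*P)
p = -48 (p = (0 + (-6 - 2*5))*(4 - 1) = (0 + (-6 - 10))*3 = (0 - 16)*3 = -16*3 = -48)
B = -48
l(-6, B)*(-45) = (-4*(-6) + 5*(-48))*(-45) = (24 - 240)*(-45) = -216*(-45) = 9720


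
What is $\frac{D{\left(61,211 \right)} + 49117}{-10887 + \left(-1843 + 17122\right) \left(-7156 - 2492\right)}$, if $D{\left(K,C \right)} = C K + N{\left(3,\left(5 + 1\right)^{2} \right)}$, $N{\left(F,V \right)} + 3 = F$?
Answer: $- \frac{61988}{147422679} \approx -0.00042048$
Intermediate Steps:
$N{\left(F,V \right)} = -3 + F$
$D{\left(K,C \right)} = C K$ ($D{\left(K,C \right)} = C K + \left(-3 + 3\right) = C K + 0 = C K$)
$\frac{D{\left(61,211 \right)} + 49117}{-10887 + \left(-1843 + 17122\right) \left(-7156 - 2492\right)} = \frac{211 \cdot 61 + 49117}{-10887 + \left(-1843 + 17122\right) \left(-7156 - 2492\right)} = \frac{12871 + 49117}{-10887 + 15279 \left(-9648\right)} = \frac{61988}{-10887 - 147411792} = \frac{61988}{-147422679} = 61988 \left(- \frac{1}{147422679}\right) = - \frac{61988}{147422679}$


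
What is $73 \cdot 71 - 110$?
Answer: $5073$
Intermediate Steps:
$73 \cdot 71 - 110 = 5183 - 110 = 5073$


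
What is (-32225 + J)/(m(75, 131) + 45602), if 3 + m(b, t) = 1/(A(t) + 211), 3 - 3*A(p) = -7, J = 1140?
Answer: -3997531/5864032 ≈ -0.68170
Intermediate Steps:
A(p) = 10/3 (A(p) = 1 - ⅓*(-7) = 1 + 7/3 = 10/3)
m(b, t) = -1926/643 (m(b, t) = -3 + 1/(10/3 + 211) = -3 + 1/(643/3) = -3 + 3/643 = -1926/643)
(-32225 + J)/(m(75, 131) + 45602) = (-32225 + 1140)/(-1926/643 + 45602) = -31085/29320160/643 = -31085*643/29320160 = -3997531/5864032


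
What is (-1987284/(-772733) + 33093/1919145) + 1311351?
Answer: 49864612729670856/38025299315 ≈ 1.3114e+6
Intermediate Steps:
(-1987284/(-772733) + 33093/1919145) + 1311351 = (-1987284*(-1/772733) + 33093*(1/1919145)) + 1311351 = (152868/59441 + 11031/639715) + 1311351 = 98447646291/38025299315 + 1311351 = 49864612729670856/38025299315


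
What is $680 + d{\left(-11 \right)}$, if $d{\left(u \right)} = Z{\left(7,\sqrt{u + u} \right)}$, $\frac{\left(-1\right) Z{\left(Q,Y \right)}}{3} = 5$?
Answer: $665$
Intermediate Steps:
$Z{\left(Q,Y \right)} = -15$ ($Z{\left(Q,Y \right)} = \left(-3\right) 5 = -15$)
$d{\left(u \right)} = -15$
$680 + d{\left(-11 \right)} = 680 - 15 = 665$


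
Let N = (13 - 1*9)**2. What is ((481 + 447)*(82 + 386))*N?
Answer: 6948864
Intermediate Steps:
N = 16 (N = (13 - 9)**2 = 4**2 = 16)
((481 + 447)*(82 + 386))*N = ((481 + 447)*(82 + 386))*16 = (928*468)*16 = 434304*16 = 6948864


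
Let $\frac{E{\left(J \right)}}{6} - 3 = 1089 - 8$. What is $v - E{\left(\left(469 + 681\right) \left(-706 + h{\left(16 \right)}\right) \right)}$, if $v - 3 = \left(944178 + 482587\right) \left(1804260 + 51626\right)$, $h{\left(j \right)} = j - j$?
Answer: $2647913182289$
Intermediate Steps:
$h{\left(j \right)} = 0$
$v = 2647913188793$ ($v = 3 + \left(944178 + 482587\right) \left(1804260 + 51626\right) = 3 + 1426765 \cdot 1855886 = 3 + 2647913188790 = 2647913188793$)
$E{\left(J \right)} = 6504$ ($E{\left(J \right)} = 18 + 6 \left(1089 - 8\right) = 18 + 6 \cdot 1081 = 18 + 6486 = 6504$)
$v - E{\left(\left(469 + 681\right) \left(-706 + h{\left(16 \right)}\right) \right)} = 2647913188793 - 6504 = 2647913182289$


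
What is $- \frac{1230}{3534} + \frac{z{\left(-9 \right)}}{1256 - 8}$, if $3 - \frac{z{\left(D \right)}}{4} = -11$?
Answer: $- \frac{27857}{91884} \approx -0.30318$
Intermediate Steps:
$z{\left(D \right)} = 56$ ($z{\left(D \right)} = 12 - -44 = 12 + 44 = 56$)
$- \frac{1230}{3534} + \frac{z{\left(-9 \right)}}{1256 - 8} = - \frac{1230}{3534} + \frac{56}{1256 - 8} = \left(-1230\right) \frac{1}{3534} + \frac{56}{1248} = - \frac{205}{589} + 56 \cdot \frac{1}{1248} = - \frac{205}{589} + \frac{7}{156} = - \frac{27857}{91884}$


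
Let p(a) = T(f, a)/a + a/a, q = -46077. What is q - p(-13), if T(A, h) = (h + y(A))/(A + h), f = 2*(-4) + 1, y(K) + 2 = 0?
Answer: -2396053/52 ≈ -46078.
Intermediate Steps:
y(K) = -2 (y(K) = -2 + 0 = -2)
f = -7 (f = -8 + 1 = -7)
T(A, h) = (-2 + h)/(A + h) (T(A, h) = (h - 2)/(A + h) = (-2 + h)/(A + h))
p(a) = 1 + (-2 + a)/(a*(-7 + a)) (p(a) = ((-2 + a)/(-7 + a))/a + a/a = (-2 + a)/(a*(-7 + a)) + 1 = 1 + (-2 + a)/(a*(-7 + a)))
q - p(-13) = -46077 - (-2 - 13 - 13*(-7 - 13))/((-13)*(-7 - 13)) = -46077 - (-1)*(-2 - 13 - 13*(-20))/(13*(-20)) = -46077 - (-1)*(-1)*(-2 - 13 + 260)/(13*20) = -46077 - (-1)*(-1)*245/(13*20) = -46077 - 1*49/52 = -46077 - 49/52 = -2396053/52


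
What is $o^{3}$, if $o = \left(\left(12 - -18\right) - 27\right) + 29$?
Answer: $32768$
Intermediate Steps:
$o = 32$ ($o = \left(\left(12 + 18\right) - 27\right) + 29 = \left(30 - 27\right) + 29 = 3 + 29 = 32$)
$o^{3} = 32^{3} = 32768$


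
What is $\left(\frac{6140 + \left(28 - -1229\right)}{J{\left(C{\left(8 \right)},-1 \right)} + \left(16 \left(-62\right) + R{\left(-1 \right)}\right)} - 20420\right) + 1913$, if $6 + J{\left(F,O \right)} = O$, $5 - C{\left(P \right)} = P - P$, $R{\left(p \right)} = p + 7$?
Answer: $- \frac{18384848}{993} \approx -18514.0$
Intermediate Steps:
$R{\left(p \right)} = 7 + p$
$C{\left(P \right)} = 5$ ($C{\left(P \right)} = 5 - \left(P - P\right) = 5 - 0 = 5 + 0 = 5$)
$J{\left(F,O \right)} = -6 + O$
$\left(\frac{6140 + \left(28 - -1229\right)}{J{\left(C{\left(8 \right)},-1 \right)} + \left(16 \left(-62\right) + R{\left(-1 \right)}\right)} - 20420\right) + 1913 = \left(\frac{6140 + \left(28 - -1229\right)}{\left(-6 - 1\right) + \left(16 \left(-62\right) + \left(7 - 1\right)\right)} - 20420\right) + 1913 = \left(\frac{6140 + \left(28 + 1229\right)}{-7 + \left(-992 + 6\right)} - 20420\right) + 1913 = \left(\frac{6140 + 1257}{-7 - 986} - 20420\right) + 1913 = \left(\frac{7397}{-993} - 20420\right) + 1913 = \left(7397 \left(- \frac{1}{993}\right) - 20420\right) + 1913 = \left(- \frac{7397}{993} - 20420\right) + 1913 = - \frac{20284457}{993} + 1913 = - \frac{18384848}{993}$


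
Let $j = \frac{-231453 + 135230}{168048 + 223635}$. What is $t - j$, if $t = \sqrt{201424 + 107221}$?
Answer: $\frac{96223}{391683} + \sqrt{308645} \approx 555.8$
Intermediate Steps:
$j = - \frac{96223}{391683} \approx -0.24567$
$t = \sqrt{308645} \approx 555.56$
$t - j = \sqrt{308645} - - \frac{96223}{391683} = \sqrt{308645} + \frac{96223}{391683} = \frac{96223}{391683} + \sqrt{308645}$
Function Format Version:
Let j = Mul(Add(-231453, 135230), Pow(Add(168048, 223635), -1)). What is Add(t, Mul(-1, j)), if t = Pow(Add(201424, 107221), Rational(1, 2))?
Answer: Add(Rational(96223, 391683), Pow(308645, Rational(1, 2))) ≈ 555.80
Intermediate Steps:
j = Rational(-96223, 391683) (j = Mul(-96223, Pow(391683, -1)) = Mul(-96223, Rational(1, 391683)) = Rational(-96223, 391683) ≈ -0.24567)
t = Pow(308645, Rational(1, 2)) ≈ 555.56
Add(t, Mul(-1, j)) = Add(Pow(308645, Rational(1, 2)), Mul(-1, Rational(-96223, 391683))) = Add(Pow(308645, Rational(1, 2)), Rational(96223, 391683)) = Add(Rational(96223, 391683), Pow(308645, Rational(1, 2)))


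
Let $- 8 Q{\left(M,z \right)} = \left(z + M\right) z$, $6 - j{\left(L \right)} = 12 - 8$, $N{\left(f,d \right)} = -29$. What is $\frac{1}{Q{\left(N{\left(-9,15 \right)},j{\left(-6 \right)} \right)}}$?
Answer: $\frac{4}{27} \approx 0.14815$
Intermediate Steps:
$j{\left(L \right)} = 2$ ($j{\left(L \right)} = 6 - \left(12 - 8\right) = 6 - 4 = 2$)
$Q{\left(M,z \right)} = - \frac{z \left(M + z\right)}{8}$ ($Q{\left(M,z \right)} = - \frac{\left(z + M\right) z}{8} = - \frac{\left(M + z\right) z}{8} = - \frac{z \left(M + z\right)}{8}$)
$\frac{1}{Q{\left(N{\left(-9,15 \right)},j{\left(-6 \right)} \right)}} = \frac{1}{\left(- \frac{1}{8}\right) 2 \left(-29 + 2\right)} = \frac{1}{\left(- \frac{1}{8}\right) 2 \left(-27\right)} = \frac{1}{\frac{27}{4}} = \frac{4}{27}$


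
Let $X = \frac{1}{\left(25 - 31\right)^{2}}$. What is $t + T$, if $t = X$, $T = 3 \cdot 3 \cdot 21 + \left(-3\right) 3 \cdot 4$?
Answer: $\frac{5509}{36} \approx 153.03$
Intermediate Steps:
$T = 153$ ($T = 9 \cdot 21 - 36 = 189 - 36 = 153$)
$X = \frac{1}{36}$ ($X = \frac{1}{\left(-6\right)^{2}} = \frac{1}{36} \approx 0.027778$)
$t = \frac{1}{36} \approx 0.027778$
$t + T = \frac{1}{36} + 153 = \frac{5509}{36}$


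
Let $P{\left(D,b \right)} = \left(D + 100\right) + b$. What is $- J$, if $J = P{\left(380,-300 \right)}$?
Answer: $-180$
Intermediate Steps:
$P{\left(D,b \right)} = 100 + D + b$ ($P{\left(D,b \right)} = \left(100 + D\right) + b = 100 + D + b$)
$J = 180$ ($J = 100 + 380 - 300 = 180$)
$- J = \left(-1\right) 180 = -180$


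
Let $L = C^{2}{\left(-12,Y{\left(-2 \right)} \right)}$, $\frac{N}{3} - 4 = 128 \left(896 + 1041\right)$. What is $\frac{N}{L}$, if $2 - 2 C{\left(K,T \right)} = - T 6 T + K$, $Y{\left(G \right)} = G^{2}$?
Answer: $\frac{13524}{55} \approx 245.89$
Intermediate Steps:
$C{\left(K,T \right)} = 1 + 3 T^{2} - \frac{K}{2}$ ($C{\left(K,T \right)} = 1 - \frac{- T 6 T + K}{2} = 1 - \frac{- 6 T T + K}{2} = 1 - \frac{- 6 T^{2} + K}{2} = 1 - \frac{K - 6 T^{2}}{2} = 1 - \left(\frac{K}{2} - 3 T^{2}\right) = 1 + 3 T^{2} - \frac{K}{2}$)
$N = 743820$ ($N = 12 + 3 \cdot 128 \left(896 + 1041\right) = 12 + 3 \cdot 128 \cdot 1937 = 12 + 3 \cdot 247936 = 12 + 743808 = 743820$)
$L = 3025$ ($L = \left(1 + 3 \left(\left(-2\right)^{2}\right)^{2} - -6\right)^{2} = \left(1 + 3 \cdot 4^{2} + 6\right)^{2} = \left(1 + 3 \cdot 16 + 6\right)^{2} = \left(1 + 48 + 6\right)^{2} = 55^{2} = 3025$)
$\frac{N}{L} = \frac{743820}{3025} = 743820 \cdot \frac{1}{3025} = \frac{13524}{55}$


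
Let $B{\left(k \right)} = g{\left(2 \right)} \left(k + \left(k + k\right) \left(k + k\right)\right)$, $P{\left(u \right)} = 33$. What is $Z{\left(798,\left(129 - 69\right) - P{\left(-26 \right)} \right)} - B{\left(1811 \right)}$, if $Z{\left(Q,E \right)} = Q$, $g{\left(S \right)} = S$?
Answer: $-26240592$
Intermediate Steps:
$B{\left(k \right)} = 2 k + 8 k^{2}$ ($B{\left(k \right)} = 2 \left(k + \left(k + k\right) \left(k + k\right)\right) = 2 \left(k + 2 k 2 k\right) = 2 \left(k + 4 k^{2}\right) = 2 k + 8 k^{2}$)
$Z{\left(798,\left(129 - 69\right) - P{\left(-26 \right)} \right)} - B{\left(1811 \right)} = 798 - 2 \cdot 1811 \left(1 + 4 \cdot 1811\right) = 798 - 2 \cdot 1811 \left(1 + 7244\right) = 798 - 2 \cdot 1811 \cdot 7245 = 798 - 26241390 = -26240592$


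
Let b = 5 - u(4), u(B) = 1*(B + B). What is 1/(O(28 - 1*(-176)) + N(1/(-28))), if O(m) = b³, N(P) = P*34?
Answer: -14/395 ≈ -0.035443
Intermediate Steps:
u(B) = 2*B (u(B) = 1*(2*B) = 2*B)
N(P) = 34*P
b = -3 (b = 5 - 2*4 = 5 - 1*8 = 5 - 8 = -3)
O(m) = -27 (O(m) = (-3)³ = -27)
1/(O(28 - 1*(-176)) + N(1/(-28))) = 1/(-27 + 34/(-28)) = 1/(-27 + 34*(-1/28)) = 1/(-27 - 17/14) = 1/(-395/14) = -14/395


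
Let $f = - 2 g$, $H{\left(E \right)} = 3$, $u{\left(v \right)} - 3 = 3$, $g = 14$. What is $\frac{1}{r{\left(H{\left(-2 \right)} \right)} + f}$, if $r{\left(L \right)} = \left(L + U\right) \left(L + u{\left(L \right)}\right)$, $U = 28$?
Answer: $\frac{1}{251} \approx 0.0039841$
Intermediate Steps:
$u{\left(v \right)} = 6$ ($u{\left(v \right)} = 3 + 3 = 6$)
$r{\left(L \right)} = \left(6 + L\right) \left(28 + L\right)$ ($r{\left(L \right)} = \left(L + 28\right) \left(L + 6\right) = \left(28 + L\right) \left(6 + L\right) = \left(6 + L\right) \left(28 + L\right)$)
$f = -28$ ($f = \left(-2\right) 14 = -28$)
$\frac{1}{r{\left(H{\left(-2 \right)} \right)} + f} = \frac{1}{\left(168 + 3^{2} + 34 \cdot 3\right) - 28} = \frac{1}{\left(168 + 9 + 102\right) - 28} = \frac{1}{279 - 28} = \frac{1}{251}$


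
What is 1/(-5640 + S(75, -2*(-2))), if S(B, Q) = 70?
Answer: -1/5570 ≈ -0.00017953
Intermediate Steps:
1/(-5640 + S(75, -2*(-2))) = 1/(-5640 + 70) = 1/(-5570) = -1/5570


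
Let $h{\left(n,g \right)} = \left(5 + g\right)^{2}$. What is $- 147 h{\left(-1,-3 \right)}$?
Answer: $-588$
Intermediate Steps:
$- 147 h{\left(-1,-3 \right)} = - 147 \left(5 - 3\right)^{2} = - 147 \cdot 2^{2} = \left(-147\right) 4 = -588$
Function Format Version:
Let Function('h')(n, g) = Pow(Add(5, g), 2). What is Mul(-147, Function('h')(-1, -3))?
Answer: -588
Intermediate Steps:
Mul(-147, Function('h')(-1, -3)) = Mul(-147, Pow(Add(5, -3), 2)) = Mul(-147, Pow(2, 2)) = Mul(-147, 4) = -588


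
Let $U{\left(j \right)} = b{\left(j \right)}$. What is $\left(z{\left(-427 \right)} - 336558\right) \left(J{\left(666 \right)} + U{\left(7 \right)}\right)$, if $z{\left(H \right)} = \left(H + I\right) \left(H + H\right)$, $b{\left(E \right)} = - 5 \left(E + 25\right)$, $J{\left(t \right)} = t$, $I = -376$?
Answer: $176697224$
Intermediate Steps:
$b{\left(E \right)} = -125 - 5 E$ ($b{\left(E \right)} = - 5 \left(25 + E\right) = -125 - 5 E$)
$z{\left(H \right)} = 2 H \left(-376 + H\right)$ ($z{\left(H \right)} = \left(H - 376\right) \left(H + H\right) = \left(-376 + H\right) 2 H = 2 H \left(-376 + H\right)$)
$U{\left(j \right)} = -125 - 5 j$
$\left(z{\left(-427 \right)} - 336558\right) \left(J{\left(666 \right)} + U{\left(7 \right)}\right) = \left(2 \left(-427\right) \left(-376 - 427\right) - 336558\right) \left(666 - 160\right) = \left(2 \left(-427\right) \left(-803\right) - 336558\right) \left(666 - 160\right) = \left(685762 - 336558\right) \left(666 - 160\right) = 349204 \cdot 506 = 176697224$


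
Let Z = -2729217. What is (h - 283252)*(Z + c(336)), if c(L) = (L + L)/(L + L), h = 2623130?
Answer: -6386032475648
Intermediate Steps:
c(L) = 1 (c(L) = (2*L)/((2*L)) = (2*L)*(1/(2*L)) = 1)
(h - 283252)*(Z + c(336)) = (2623130 - 283252)*(-2729217 + 1) = 2339878*(-2729216) = -6386032475648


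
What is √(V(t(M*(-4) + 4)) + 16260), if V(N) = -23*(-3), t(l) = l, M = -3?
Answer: √16329 ≈ 127.78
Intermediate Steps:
V(N) = 69
√(V(t(M*(-4) + 4)) + 16260) = √(69 + 16260) = √16329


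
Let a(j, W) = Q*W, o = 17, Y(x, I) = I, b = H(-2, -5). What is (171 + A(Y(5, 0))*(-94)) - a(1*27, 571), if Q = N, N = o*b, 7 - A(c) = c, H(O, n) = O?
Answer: 18927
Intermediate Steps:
b = -2
A(c) = 7 - c
N = -34 (N = 17*(-2) = -34)
Q = -34
a(j, W) = -34*W
(171 + A(Y(5, 0))*(-94)) - a(1*27, 571) = (171 + (7 - 1*0)*(-94)) - (-34)*571 = (171 + (7 + 0)*(-94)) - 1*(-19414) = (171 + 7*(-94)) + 19414 = (171 - 658) + 19414 = -487 + 19414 = 18927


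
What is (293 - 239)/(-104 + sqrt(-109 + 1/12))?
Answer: -67392/131099 - 108*I*sqrt(3921)/131099 ≈ -0.51405 - 0.051585*I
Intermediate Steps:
(293 - 239)/(-104 + sqrt(-109 + 1/12)) = 54/(-104 + sqrt(-109 + 1/12)) = 54/(-104 + sqrt(-1307/12)) = 54/(-104 + I*sqrt(3921)/6)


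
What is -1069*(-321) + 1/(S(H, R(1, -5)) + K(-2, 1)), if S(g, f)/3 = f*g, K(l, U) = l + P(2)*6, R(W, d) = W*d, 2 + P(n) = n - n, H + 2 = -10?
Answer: 56962735/166 ≈ 3.4315e+5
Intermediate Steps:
H = -12 (H = -2 - 10 = -12)
P(n) = -2 (P(n) = -2 + (n - n) = -2 + 0 = -2)
K(l, U) = -12 + l (K(l, U) = l - 2*6 = l - 12 = -12 + l)
S(g, f) = 3*f*g (S(g, f) = 3*(f*g) = 3*f*g)
-1069*(-321) + 1/(S(H, R(1, -5)) + K(-2, 1)) = -1069*(-321) + 1/(3*(1*(-5))*(-12) + (-12 - 2)) = 343149 + 1/(3*(-5)*(-12) - 14) = 343149 + 1/(180 - 14) = 343149 + 1/166 = 56962735/166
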